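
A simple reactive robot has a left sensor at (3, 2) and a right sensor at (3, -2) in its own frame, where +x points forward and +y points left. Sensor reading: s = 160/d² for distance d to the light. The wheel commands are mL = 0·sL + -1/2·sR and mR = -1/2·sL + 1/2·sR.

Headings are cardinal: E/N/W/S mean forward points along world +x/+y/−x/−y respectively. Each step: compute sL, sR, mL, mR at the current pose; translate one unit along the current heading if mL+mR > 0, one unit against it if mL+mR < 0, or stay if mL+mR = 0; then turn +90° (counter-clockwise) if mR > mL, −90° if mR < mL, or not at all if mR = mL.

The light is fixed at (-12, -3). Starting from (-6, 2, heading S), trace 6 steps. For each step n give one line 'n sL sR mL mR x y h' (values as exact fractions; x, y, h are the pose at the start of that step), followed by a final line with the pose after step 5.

n=0: pose=(-6,2,S); sL=40/17, sR=8; mL=-4, mR=48/17; mL+mR=-20/17 → advance -1; mR−mL=116/17 → turn +1·90°
n=1: pose=(-6,3,E); sL=32/29, sR=160/97; mL=-80/97, mR=768/2813; mL+mR=-16/29 → advance -1; mR−mL=3088/2813 → turn +1·90°
n=2: pose=(-7,3,N); sL=16/9, sR=16/13; mL=-8/13, mR=-32/117; mL+mR=-8/9 → advance -1; mR−mL=40/117 → turn +1·90°
n=3: pose=(-7,2,W); sL=160/13, sR=160/53; mL=-80/53, mR=-3200/689; mL+mR=-80/13 → advance -1; mR−mL=-2160/689 → turn -1·90°
n=4: pose=(-6,2,N); sL=2, sR=5/4; mL=-5/8, mR=-3/8; mL+mR=-1 → advance -1; mR−mL=1/4 → turn +1·90°
n=5: pose=(-6,1,W); sL=160/13, sR=32/9; mL=-16/9, mR=-512/117; mL+mR=-80/13 → advance -1; mR−mL=-304/117 → turn -1·90°

0 40/17 8 -4 48/17 -6 2 S
1 32/29 160/97 -80/97 768/2813 -6 3 E
2 16/9 16/13 -8/13 -32/117 -7 3 N
3 160/13 160/53 -80/53 -3200/689 -7 2 W
4 2 5/4 -5/8 -3/8 -6 2 N
5 160/13 32/9 -16/9 -512/117 -6 1 W
final -5 1 N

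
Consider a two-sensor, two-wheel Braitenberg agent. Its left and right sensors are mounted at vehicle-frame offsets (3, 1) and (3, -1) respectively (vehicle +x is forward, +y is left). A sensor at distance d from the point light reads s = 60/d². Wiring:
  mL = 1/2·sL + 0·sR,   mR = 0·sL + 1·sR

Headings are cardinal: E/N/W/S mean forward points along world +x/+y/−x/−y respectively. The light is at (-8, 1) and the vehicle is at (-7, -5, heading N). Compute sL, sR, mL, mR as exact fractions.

left sensor world pos  = (-8, -2); dL² = 9
right sensor world pos = (-6, -2); dR² = 13
sL = 60/9 = 20/3
sR = 60/13 = 60/13
mL = 1/2·sL + 0·sR = 10/3
mR = 0·sL + 1·sR = 60/13

20/3 60/13 10/3 60/13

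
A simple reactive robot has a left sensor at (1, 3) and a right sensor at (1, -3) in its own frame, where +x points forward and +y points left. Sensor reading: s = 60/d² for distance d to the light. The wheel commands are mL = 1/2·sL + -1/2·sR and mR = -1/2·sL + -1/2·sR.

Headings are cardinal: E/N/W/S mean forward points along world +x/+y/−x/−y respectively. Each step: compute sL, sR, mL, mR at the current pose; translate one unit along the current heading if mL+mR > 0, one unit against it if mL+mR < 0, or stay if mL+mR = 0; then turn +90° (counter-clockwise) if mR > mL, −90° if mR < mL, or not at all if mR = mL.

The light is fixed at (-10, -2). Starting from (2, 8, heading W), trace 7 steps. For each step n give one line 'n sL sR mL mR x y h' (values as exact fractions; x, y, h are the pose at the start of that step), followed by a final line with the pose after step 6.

n=0: pose=(2,8,W); sL=6/17, sR=6/29; mL=36/493, mR=-138/493; mL+mR=-6/29 → advance -1; mR−mL=-6/17 → turn -1·90°
n=1: pose=(3,8,N); sL=60/221, sR=60/377; mL=360/6409, mR=-1380/6409; mL+mR=-60/377 → advance -1; mR−mL=-60/221 → turn -1·90°
n=2: pose=(3,7,E); sL=3/17, sR=15/58; mL=-81/1972, mR=-429/1972; mL+mR=-15/58 → advance -1; mR−mL=-3/17 → turn -1·90°
n=3: pose=(2,7,S); sL=60/289, sR=12/29; mL=-864/8381, mR=-2604/8381; mL+mR=-12/29 → advance -1; mR−mL=-60/289 → turn -1·90°
n=4: pose=(2,8,W); sL=6/17, sR=6/29; mL=36/493, mR=-138/493; mL+mR=-6/29 → advance -1; mR−mL=-6/17 → turn -1·90°
n=5: pose=(3,8,N); sL=60/221, sR=60/377; mL=360/6409, mR=-1380/6409; mL+mR=-60/377 → advance -1; mR−mL=-60/221 → turn -1·90°
n=6: pose=(3,7,E); sL=3/17, sR=15/58; mL=-81/1972, mR=-429/1972; mL+mR=-15/58 → advance -1; mR−mL=-3/17 → turn -1·90°

0 6/17 6/29 36/493 -138/493 2 8 W
1 60/221 60/377 360/6409 -1380/6409 3 8 N
2 3/17 15/58 -81/1972 -429/1972 3 7 E
3 60/289 12/29 -864/8381 -2604/8381 2 7 S
4 6/17 6/29 36/493 -138/493 2 8 W
5 60/221 60/377 360/6409 -1380/6409 3 8 N
6 3/17 15/58 -81/1972 -429/1972 3 7 E
final 2 7 S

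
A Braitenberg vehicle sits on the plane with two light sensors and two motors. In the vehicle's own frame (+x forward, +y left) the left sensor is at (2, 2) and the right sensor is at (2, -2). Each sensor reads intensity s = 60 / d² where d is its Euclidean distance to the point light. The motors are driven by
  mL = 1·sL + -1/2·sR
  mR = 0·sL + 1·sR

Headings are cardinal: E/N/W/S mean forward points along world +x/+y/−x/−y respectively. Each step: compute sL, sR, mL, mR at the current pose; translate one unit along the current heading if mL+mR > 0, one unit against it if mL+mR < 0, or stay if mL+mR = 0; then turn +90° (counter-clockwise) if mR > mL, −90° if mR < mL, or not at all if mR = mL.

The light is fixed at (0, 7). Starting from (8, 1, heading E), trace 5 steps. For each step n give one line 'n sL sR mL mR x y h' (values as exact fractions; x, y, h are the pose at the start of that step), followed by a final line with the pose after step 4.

n=0: pose=(8,1,E); sL=15/29, sR=15/41; mL=795/2378, mR=15/41; mL+mR=1665/2378 → advance +1; mR−mL=75/2378 → turn +1·90°
n=1: pose=(9,1,N); sL=12/13, sR=60/137; mL=1254/1781, mR=60/137; mL+mR=2034/1781 → advance +1; mR−mL=-474/1781 → turn -1·90°
n=2: pose=(9,2,E); sL=6/13, sR=6/17; mL=63/221, mR=6/17; mL+mR=141/221 → advance +1; mR−mL=15/221 → turn +1·90°
n=3: pose=(10,2,N); sL=60/73, sR=20/51; mL=2330/3723, mR=20/51; mL+mR=3790/3723 → advance +1; mR−mL=-290/1241 → turn -1·90°
n=4: pose=(10,3,E); sL=15/37, sR=1/3; mL=53/222, mR=1/3; mL+mR=127/222 → advance +1; mR−mL=7/74 → turn +1·90°

0 15/29 15/41 795/2378 15/41 8 1 E
1 12/13 60/137 1254/1781 60/137 9 1 N
2 6/13 6/17 63/221 6/17 9 2 E
3 60/73 20/51 2330/3723 20/51 10 2 N
4 15/37 1/3 53/222 1/3 10 3 E
final 11 3 N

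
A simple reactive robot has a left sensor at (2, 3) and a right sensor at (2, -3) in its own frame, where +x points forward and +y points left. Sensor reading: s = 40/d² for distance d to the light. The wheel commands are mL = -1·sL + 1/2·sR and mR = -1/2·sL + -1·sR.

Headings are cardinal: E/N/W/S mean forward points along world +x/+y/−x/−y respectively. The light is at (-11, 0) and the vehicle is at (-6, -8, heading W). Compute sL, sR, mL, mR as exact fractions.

left sensor world pos  = (-8, -11); dL² = 130
right sensor world pos = (-8, -5); dR² = 34
sL = 40/130 = 4/13
sR = 40/34 = 20/17
mL = -1·sL + 1/2·sR = 62/221
mR = -1/2·sL + -1·sR = -294/221

4/13 20/17 62/221 -294/221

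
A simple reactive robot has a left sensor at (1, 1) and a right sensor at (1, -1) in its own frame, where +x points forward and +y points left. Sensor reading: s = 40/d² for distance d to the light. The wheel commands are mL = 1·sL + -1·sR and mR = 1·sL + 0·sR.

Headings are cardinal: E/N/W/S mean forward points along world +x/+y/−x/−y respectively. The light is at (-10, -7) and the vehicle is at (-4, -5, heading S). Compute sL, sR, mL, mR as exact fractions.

4/5 20/13 -48/65 4/5

left sensor world pos  = (-3, -6); dL² = 50
right sensor world pos = (-5, -6); dR² = 26
sL = 40/50 = 4/5
sR = 40/26 = 20/13
mL = 1·sL + -1·sR = -48/65
mR = 1·sL + 0·sR = 4/5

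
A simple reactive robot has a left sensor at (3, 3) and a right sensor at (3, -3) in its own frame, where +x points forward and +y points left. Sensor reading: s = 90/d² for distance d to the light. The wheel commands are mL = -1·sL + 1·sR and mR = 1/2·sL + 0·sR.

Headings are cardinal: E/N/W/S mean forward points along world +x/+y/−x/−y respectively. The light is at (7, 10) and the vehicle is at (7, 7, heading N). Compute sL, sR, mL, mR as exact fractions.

left sensor world pos  = (4, 10); dL² = 9
right sensor world pos = (10, 10); dR² = 9
sL = 90/9 = 10
sR = 90/9 = 10
mL = -1·sL + 1·sR = 0
mR = 1/2·sL + 0·sR = 5

10 10 0 5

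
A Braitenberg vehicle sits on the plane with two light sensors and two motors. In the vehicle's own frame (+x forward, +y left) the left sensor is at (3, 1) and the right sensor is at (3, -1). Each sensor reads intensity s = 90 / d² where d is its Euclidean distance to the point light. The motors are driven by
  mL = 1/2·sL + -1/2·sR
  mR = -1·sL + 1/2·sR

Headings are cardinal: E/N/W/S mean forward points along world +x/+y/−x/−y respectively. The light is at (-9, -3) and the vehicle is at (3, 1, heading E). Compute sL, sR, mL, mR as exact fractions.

left sensor world pos  = (6, 2); dL² = 250
right sensor world pos = (6, 0); dR² = 234
sL = 90/250 = 9/25
sR = 90/234 = 5/13
mL = 1/2·sL + -1/2·sR = -4/325
mR = -1·sL + 1/2·sR = -109/650

9/25 5/13 -4/325 -109/650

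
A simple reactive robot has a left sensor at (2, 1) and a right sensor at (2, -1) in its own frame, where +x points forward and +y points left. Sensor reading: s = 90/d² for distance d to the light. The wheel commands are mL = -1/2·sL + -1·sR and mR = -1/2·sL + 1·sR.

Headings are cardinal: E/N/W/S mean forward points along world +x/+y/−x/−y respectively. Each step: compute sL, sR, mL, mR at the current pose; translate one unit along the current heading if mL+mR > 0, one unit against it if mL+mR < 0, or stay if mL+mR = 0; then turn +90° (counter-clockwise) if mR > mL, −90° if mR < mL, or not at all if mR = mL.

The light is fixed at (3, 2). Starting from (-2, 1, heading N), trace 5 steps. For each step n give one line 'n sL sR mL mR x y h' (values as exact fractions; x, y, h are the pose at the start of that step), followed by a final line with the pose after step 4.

n=0: pose=(-2,1,N); sL=90/37, sR=90/17; mL=-4095/629, mR=2565/629; mL+mR=-90/37 → advance -1; mR−mL=180/17 → turn +1·90°
n=1: pose=(-2,0,W); sL=45/29, sR=9/5; mL=-747/290, mR=297/290; mL+mR=-45/29 → advance -1; mR−mL=18/5 → turn +1·90°
n=2: pose=(-1,0,S); sL=18/5, sR=90/41; mL=-819/205, mR=81/205; mL+mR=-18/5 → advance -1; mR−mL=180/41 → turn +1·90°
n=3: pose=(-1,1,E); sL=45/2, sR=45/4; mL=-45/2, mR=0; mL+mR=-45/2 → advance -1; mR−mL=45/2 → turn +1·90°
n=4: pose=(-2,1,N); sL=90/37, sR=90/17; mL=-4095/629, mR=2565/629; mL+mR=-90/37 → advance -1; mR−mL=180/17 → turn +1·90°

0 90/37 90/17 -4095/629 2565/629 -2 1 N
1 45/29 9/5 -747/290 297/290 -2 0 W
2 18/5 90/41 -819/205 81/205 -1 0 S
3 45/2 45/4 -45/2 0 -1 1 E
4 90/37 90/17 -4095/629 2565/629 -2 1 N
final -2 0 W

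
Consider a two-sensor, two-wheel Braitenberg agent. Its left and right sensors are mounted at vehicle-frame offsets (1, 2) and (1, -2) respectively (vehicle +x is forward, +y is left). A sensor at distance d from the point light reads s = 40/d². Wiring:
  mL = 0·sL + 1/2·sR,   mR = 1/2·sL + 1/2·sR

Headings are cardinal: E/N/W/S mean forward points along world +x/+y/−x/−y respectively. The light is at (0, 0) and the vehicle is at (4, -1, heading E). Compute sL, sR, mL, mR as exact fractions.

left sensor world pos  = (5, 1); dL² = 26
right sensor world pos = (5, -3); dR² = 34
sL = 40/26 = 20/13
sR = 40/34 = 20/17
mL = 0·sL + 1/2·sR = 10/17
mR = 1/2·sL + 1/2·sR = 300/221

20/13 20/17 10/17 300/221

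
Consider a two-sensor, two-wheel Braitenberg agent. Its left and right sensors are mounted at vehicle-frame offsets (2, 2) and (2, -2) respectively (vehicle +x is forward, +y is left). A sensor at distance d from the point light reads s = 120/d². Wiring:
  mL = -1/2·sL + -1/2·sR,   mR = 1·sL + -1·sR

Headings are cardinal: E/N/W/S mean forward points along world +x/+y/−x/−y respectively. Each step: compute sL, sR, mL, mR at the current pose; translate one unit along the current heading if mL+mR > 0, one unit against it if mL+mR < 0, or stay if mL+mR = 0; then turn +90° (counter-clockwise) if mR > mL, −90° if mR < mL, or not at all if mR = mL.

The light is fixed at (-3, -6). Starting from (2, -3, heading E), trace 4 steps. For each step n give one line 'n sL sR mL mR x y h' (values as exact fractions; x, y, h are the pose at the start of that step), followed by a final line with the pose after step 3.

0 60/37 12/5 -372/185 -144/185 2 -3 E
1 120/29 120/61 -5400/1769 3840/1769 1 -3 N
2 30 6 -18 24 1 -4 W
3 24/5 120 -312/5 -576/5 0 -4 S
final 0 -3 W

n=0: pose=(2,-3,E); sL=60/37, sR=12/5; mL=-372/185, mR=-144/185; mL+mR=-516/185 → advance -1; mR−mL=228/185 → turn +1·90°
n=1: pose=(1,-3,N); sL=120/29, sR=120/61; mL=-5400/1769, mR=3840/1769; mL+mR=-1560/1769 → advance -1; mR−mL=9240/1769 → turn +1·90°
n=2: pose=(1,-4,W); sL=30, sR=6; mL=-18, mR=24; mL+mR=6 → advance +1; mR−mL=42 → turn +1·90°
n=3: pose=(0,-4,S); sL=24/5, sR=120; mL=-312/5, mR=-576/5; mL+mR=-888/5 → advance -1; mR−mL=-264/5 → turn -1·90°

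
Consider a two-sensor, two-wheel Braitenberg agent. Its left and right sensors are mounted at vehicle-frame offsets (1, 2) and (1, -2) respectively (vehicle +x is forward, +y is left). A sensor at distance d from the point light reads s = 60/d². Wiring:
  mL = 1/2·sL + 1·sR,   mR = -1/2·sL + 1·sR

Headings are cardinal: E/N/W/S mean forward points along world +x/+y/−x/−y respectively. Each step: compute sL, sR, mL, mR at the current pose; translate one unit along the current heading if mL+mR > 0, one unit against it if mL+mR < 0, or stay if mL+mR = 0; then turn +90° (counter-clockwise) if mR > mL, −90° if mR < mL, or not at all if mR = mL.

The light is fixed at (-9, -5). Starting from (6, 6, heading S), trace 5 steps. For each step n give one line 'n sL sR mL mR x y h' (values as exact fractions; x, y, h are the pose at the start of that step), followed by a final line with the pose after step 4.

0 60/389 60/269 31410/104641 15270/104641 6 6 S
1 3/13 3/17 129/442 27/442 6 5 W
2 12/53 60/377 5442/19981 918/19981 5 5 N
3 30/197 10/51 2735/10047 1205/10047 5 6 E
4 60/389 60/269 31410/104641 15270/104641 6 6 S
final 6 5 W

n=0: pose=(6,6,S); sL=60/389, sR=60/269; mL=31410/104641, mR=15270/104641; mL+mR=120/269 → advance +1; mR−mL=-60/389 → turn -1·90°
n=1: pose=(6,5,W); sL=3/13, sR=3/17; mL=129/442, mR=27/442; mL+mR=6/17 → advance +1; mR−mL=-3/13 → turn -1·90°
n=2: pose=(5,5,N); sL=12/53, sR=60/377; mL=5442/19981, mR=918/19981; mL+mR=120/377 → advance +1; mR−mL=-12/53 → turn -1·90°
n=3: pose=(5,6,E); sL=30/197, sR=10/51; mL=2735/10047, mR=1205/10047; mL+mR=20/51 → advance +1; mR−mL=-30/197 → turn -1·90°
n=4: pose=(6,6,S); sL=60/389, sR=60/269; mL=31410/104641, mR=15270/104641; mL+mR=120/269 → advance +1; mR−mL=-60/389 → turn -1·90°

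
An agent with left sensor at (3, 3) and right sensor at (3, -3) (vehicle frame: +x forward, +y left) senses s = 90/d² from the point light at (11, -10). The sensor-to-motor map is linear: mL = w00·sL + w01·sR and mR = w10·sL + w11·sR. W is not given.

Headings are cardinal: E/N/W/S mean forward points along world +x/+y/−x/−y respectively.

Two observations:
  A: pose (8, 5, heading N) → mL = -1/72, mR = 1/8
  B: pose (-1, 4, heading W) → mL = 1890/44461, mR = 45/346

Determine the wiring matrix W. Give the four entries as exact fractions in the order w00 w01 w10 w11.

obs A: pose=(8,5,N) → sL=1/4, sR=5/18, mL=-1/72, mR=1/8
obs B: pose=(-1,4,W) → sL=45/173, sR=45/257, mL=1890/44461, mR=45/346
sensor matrix S = [[1/4, 5/18], [45/173, 45/257]]; det S = -5065/177844
solve [mL_A; mL_B] = S·[w00; w01] and [mR_A; mR_B] = S·[w10; w11]:
  w00 = 1/2, w01 = -1/2, w10 = 1/2, w11 = 0

1/2 -1/2 1/2 0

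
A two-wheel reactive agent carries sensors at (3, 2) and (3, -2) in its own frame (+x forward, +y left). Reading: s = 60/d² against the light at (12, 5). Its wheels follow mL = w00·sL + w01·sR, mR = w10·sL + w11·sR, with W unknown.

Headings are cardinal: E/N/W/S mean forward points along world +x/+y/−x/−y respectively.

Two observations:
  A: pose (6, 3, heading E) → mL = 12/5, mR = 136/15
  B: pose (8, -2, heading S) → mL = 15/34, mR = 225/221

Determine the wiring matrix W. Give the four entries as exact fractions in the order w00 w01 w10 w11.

0 1 1 1

obs A: pose=(6,3,E) → sL=20/3, sR=12/5, mL=12/5, mR=136/15
obs B: pose=(8,-2,S) → sL=15/26, sR=15/34, mL=15/34, mR=225/221
sensor matrix S = [[20/3, 12/5], [15/26, 15/34]]; det S = 344/221
solve [mL_A; mL_B] = S·[w00; w01] and [mR_A; mR_B] = S·[w10; w11]:
  w00 = 0, w01 = 1, w10 = 1, w11 = 1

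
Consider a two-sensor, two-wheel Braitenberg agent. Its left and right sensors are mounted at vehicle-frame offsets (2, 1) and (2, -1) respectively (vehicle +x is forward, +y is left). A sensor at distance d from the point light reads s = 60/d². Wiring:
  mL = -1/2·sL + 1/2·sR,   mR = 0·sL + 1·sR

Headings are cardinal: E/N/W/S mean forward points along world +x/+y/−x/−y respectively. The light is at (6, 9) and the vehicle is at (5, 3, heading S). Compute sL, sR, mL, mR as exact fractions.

15/16 15/17 -15/544 15/17

left sensor world pos  = (6, 1); dL² = 64
right sensor world pos = (4, 1); dR² = 68
sL = 60/64 = 15/16
sR = 60/68 = 15/17
mL = -1/2·sL + 1/2·sR = -15/544
mR = 0·sL + 1·sR = 15/17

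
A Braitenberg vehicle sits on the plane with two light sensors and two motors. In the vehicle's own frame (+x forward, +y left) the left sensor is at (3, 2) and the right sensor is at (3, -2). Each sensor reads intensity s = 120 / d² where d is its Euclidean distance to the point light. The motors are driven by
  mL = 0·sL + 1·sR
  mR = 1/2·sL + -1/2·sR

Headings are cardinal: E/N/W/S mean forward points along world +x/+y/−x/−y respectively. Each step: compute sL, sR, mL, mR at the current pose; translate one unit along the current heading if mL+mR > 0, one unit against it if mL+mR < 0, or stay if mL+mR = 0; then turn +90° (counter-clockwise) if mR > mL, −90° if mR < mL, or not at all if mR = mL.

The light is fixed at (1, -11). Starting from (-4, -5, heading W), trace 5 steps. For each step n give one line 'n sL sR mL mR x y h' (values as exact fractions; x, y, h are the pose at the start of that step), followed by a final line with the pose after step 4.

n=0: pose=(-4,-5,W); sL=3/2, sR=15/16; mL=15/16, mR=9/32; mL+mR=39/32 → advance +1; mR−mL=-21/32 → turn -1·90°
n=1: pose=(-5,-5,N); sL=24/29, sR=120/97; mL=120/97, mR=-576/2813; mL+mR=2904/2813 → advance +1; mR−mL=-4056/2813 → turn -1·90°
n=2: pose=(-5,-4,E); sL=4/3, sR=60/17; mL=60/17, mR=-56/51; mL+mR=124/51 → advance +1; mR−mL=-236/51 → turn -1·90°
n=3: pose=(-4,-4,S); sL=24/5, sR=24/13; mL=24/13, mR=96/65; mL+mR=216/65 → advance +1; mR−mL=-24/65 → turn -1·90°
n=4: pose=(-4,-5,W); sL=3/2, sR=15/16; mL=15/16, mR=9/32; mL+mR=39/32 → advance +1; mR−mL=-21/32 → turn -1·90°

0 3/2 15/16 15/16 9/32 -4 -5 W
1 24/29 120/97 120/97 -576/2813 -5 -5 N
2 4/3 60/17 60/17 -56/51 -5 -4 E
3 24/5 24/13 24/13 96/65 -4 -4 S
4 3/2 15/16 15/16 9/32 -4 -5 W
final -5 -5 N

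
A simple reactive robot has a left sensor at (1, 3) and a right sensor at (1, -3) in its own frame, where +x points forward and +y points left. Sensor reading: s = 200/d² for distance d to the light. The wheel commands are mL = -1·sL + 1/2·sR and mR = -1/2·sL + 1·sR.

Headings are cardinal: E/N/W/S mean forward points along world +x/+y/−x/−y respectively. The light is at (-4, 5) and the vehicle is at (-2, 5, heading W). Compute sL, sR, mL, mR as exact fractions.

left sensor world pos  = (-3, 2); dL² = 10
right sensor world pos = (-3, 8); dR² = 10
sL = 200/10 = 20
sR = 200/10 = 20
mL = -1·sL + 1/2·sR = -10
mR = -1/2·sL + 1·sR = 10

20 20 -10 10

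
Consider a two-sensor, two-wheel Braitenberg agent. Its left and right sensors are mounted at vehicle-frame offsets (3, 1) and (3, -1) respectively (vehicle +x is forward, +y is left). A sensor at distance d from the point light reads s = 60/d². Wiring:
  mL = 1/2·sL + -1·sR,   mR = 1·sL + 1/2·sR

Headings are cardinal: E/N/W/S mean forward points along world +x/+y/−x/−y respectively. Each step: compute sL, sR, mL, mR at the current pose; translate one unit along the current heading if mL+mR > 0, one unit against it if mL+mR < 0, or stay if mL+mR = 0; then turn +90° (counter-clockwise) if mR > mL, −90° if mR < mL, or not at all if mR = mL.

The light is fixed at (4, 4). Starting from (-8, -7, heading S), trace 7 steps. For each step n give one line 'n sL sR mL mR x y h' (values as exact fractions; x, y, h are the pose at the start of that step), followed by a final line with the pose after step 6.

n=0: pose=(-8,-7,S); sL=60/317, sR=12/73; mL=-1614/23141, mR=6282/23141; mL+mR=4668/23141 → advance +1; mR−mL=7896/23141 → turn +1·90°
n=1: pose=(-8,-8,E); sL=30/101, sR=6/25; mL=-231/2525, mR=1053/2525; mL+mR=822/2525 → advance +1; mR−mL=1284/2525 → turn +1·90°
n=2: pose=(-7,-8,N); sL=4/15, sR=60/181; mL=-538/2715, mR=1174/2715; mL+mR=212/905 → advance +1; mR−mL=1712/2715 → turn +1·90°
n=3: pose=(-7,-7,W); sL=3/17, sR=15/74; mL=-72/629, mR=699/2516; mL+mR=411/2516 → advance +1; mR−mL=987/2516 → turn +1·90°
n=4: pose=(-8,-7,S); sL=60/317, sR=12/73; mL=-1614/23141, mR=6282/23141; mL+mR=4668/23141 → advance +1; mR−mL=7896/23141 → turn +1·90°
n=5: pose=(-8,-8,E); sL=30/101, sR=6/25; mL=-231/2525, mR=1053/2525; mL+mR=822/2525 → advance +1; mR−mL=1284/2525 → turn +1·90°
n=6: pose=(-7,-8,N); sL=4/15, sR=60/181; mL=-538/2715, mR=1174/2715; mL+mR=212/905 → advance +1; mR−mL=1712/2715 → turn +1·90°

0 60/317 12/73 -1614/23141 6282/23141 -8 -7 S
1 30/101 6/25 -231/2525 1053/2525 -8 -8 E
2 4/15 60/181 -538/2715 1174/2715 -7 -8 N
3 3/17 15/74 -72/629 699/2516 -7 -7 W
4 60/317 12/73 -1614/23141 6282/23141 -8 -7 S
5 30/101 6/25 -231/2525 1053/2525 -8 -8 E
6 4/15 60/181 -538/2715 1174/2715 -7 -8 N
final -7 -7 W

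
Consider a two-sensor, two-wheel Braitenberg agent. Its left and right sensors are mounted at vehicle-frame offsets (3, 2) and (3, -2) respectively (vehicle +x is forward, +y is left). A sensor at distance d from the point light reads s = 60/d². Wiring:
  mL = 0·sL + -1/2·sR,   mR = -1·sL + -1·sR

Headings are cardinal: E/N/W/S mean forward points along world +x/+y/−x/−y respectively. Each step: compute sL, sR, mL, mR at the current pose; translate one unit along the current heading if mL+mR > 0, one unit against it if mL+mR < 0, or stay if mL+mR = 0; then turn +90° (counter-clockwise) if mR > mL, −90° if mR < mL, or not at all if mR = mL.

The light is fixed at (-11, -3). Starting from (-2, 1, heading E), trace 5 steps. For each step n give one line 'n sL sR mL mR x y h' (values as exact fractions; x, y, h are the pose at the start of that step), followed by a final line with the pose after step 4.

0 1/3 15/37 -15/74 -82/111 -2 1 E
1 60/101 60/37 -30/37 -8280/3737 -3 1 S
2 30/17 30/37 -15/37 -1620/629 -3 2 W
3 60/113 12/37 -6/37 -3576/4181 -2 2 N
4 1/3 15/37 -15/74 -82/111 -2 1 E
final -3 1 S

n=0: pose=(-2,1,E); sL=1/3, sR=15/37; mL=-15/74, mR=-82/111; mL+mR=-209/222 → advance -1; mR−mL=-119/222 → turn -1·90°
n=1: pose=(-3,1,S); sL=60/101, sR=60/37; mL=-30/37, mR=-8280/3737; mL+mR=-11310/3737 → advance -1; mR−mL=-5250/3737 → turn -1·90°
n=2: pose=(-3,2,W); sL=30/17, sR=30/37; mL=-15/37, mR=-1620/629; mL+mR=-1875/629 → advance -1; mR−mL=-1365/629 → turn -1·90°
n=3: pose=(-2,2,N); sL=60/113, sR=12/37; mL=-6/37, mR=-3576/4181; mL+mR=-4254/4181 → advance -1; mR−mL=-2898/4181 → turn -1·90°
n=4: pose=(-2,1,E); sL=1/3, sR=15/37; mL=-15/74, mR=-82/111; mL+mR=-209/222 → advance -1; mR−mL=-119/222 → turn -1·90°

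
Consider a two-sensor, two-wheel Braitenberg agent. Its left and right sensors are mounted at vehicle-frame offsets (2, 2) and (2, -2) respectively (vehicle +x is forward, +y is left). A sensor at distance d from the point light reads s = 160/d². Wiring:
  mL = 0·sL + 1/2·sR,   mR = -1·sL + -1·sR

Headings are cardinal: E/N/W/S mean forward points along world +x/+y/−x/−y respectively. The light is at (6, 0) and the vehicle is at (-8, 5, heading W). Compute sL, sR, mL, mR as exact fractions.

32/53 32/61 16/61 -3648/3233

left sensor world pos  = (-10, 3); dL² = 265
right sensor world pos = (-10, 7); dR² = 305
sL = 160/265 = 32/53
sR = 160/305 = 32/61
mL = 0·sL + 1/2·sR = 16/61
mR = -1·sL + -1·sR = -3648/3233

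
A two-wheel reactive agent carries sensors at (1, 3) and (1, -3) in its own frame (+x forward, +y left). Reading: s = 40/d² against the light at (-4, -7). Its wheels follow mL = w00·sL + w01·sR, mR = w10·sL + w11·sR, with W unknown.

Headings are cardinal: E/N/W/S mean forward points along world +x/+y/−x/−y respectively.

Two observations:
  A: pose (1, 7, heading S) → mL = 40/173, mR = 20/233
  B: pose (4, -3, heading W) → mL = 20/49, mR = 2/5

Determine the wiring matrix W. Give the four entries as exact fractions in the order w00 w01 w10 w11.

0 1 1/2 0

obs A: pose=(1,7,S) → sL=40/233, sR=40/173, mL=40/173, mR=20/233
obs B: pose=(4,-3,W) → sL=4/5, sR=20/49, mL=20/49, mR=2/5
sensor matrix S = [[40/233, 40/173], [4/5, 20/49]]; det S = -226944/1975141
solve [mL_A; mL_B] = S·[w00; w01] and [mR_A; mR_B] = S·[w10; w11]:
  w00 = 0, w01 = 1, w10 = 1/2, w11 = 0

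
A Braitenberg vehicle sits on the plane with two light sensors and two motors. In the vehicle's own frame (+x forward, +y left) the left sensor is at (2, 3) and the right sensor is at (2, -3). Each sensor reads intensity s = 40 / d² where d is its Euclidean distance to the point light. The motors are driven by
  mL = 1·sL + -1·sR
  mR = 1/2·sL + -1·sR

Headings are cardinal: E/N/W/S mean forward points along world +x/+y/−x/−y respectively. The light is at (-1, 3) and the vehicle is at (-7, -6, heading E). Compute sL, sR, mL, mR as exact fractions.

10/13 1/4 27/52 7/52

left sensor world pos  = (-5, -3); dL² = 52
right sensor world pos = (-5, -9); dR² = 160
sL = 40/52 = 10/13
sR = 40/160 = 1/4
mL = 1·sL + -1·sR = 27/52
mR = 1/2·sL + -1·sR = 7/52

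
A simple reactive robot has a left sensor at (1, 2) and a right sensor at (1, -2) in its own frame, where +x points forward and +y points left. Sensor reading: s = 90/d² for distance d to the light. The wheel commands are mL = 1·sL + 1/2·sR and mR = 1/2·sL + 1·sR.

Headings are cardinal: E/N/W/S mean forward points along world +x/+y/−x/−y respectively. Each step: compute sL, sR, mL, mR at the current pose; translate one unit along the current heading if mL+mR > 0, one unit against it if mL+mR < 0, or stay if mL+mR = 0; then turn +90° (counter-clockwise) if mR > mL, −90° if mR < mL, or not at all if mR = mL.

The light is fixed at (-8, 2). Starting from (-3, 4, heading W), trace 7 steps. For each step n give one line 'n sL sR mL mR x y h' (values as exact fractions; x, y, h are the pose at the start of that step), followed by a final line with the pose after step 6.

n=0: pose=(-3,4,W); sL=45/8, sR=45/16; mL=225/32, mR=45/8; mL+mR=405/32 → advance +1; mR−mL=-45/32 → turn -1·90°
n=1: pose=(-4,4,N); sL=90/13, sR=2; mL=103/13, mR=71/13; mL+mR=174/13 → advance +1; mR−mL=-32/13 → turn -1·90°
n=2: pose=(-4,5,E); sL=9/5, sR=45/13; mL=459/130, mR=567/130; mL+mR=513/65 → advance +1; mR−mL=54/65 → turn +1·90°
n=3: pose=(-3,5,N); sL=18/5, sR=18/13; mL=279/65, mR=207/65; mL+mR=486/65 → advance +1; mR−mL=-72/65 → turn -1·90°
n=4: pose=(-3,6,E); sL=5/4, sR=9/4; mL=19/8, mR=23/8; mL+mR=21/4 → advance +1; mR−mL=1/2 → turn +1·90°
n=5: pose=(-2,6,N); sL=90/41, sR=90/89; mL=9855/3649, mR=7695/3649; mL+mR=17550/3649 → advance +1; mR−mL=-2160/3649 → turn -1·90°
n=6: pose=(-2,7,E); sL=45/49, sR=45/29; mL=4815/2842, mR=5715/2842; mL+mR=5265/1421 → advance +1; mR−mL=450/1421 → turn +1·90°

0 45/8 45/16 225/32 45/8 -3 4 W
1 90/13 2 103/13 71/13 -4 4 N
2 9/5 45/13 459/130 567/130 -4 5 E
3 18/5 18/13 279/65 207/65 -3 5 N
4 5/4 9/4 19/8 23/8 -3 6 E
5 90/41 90/89 9855/3649 7695/3649 -2 6 N
6 45/49 45/29 4815/2842 5715/2842 -2 7 E
final -1 7 N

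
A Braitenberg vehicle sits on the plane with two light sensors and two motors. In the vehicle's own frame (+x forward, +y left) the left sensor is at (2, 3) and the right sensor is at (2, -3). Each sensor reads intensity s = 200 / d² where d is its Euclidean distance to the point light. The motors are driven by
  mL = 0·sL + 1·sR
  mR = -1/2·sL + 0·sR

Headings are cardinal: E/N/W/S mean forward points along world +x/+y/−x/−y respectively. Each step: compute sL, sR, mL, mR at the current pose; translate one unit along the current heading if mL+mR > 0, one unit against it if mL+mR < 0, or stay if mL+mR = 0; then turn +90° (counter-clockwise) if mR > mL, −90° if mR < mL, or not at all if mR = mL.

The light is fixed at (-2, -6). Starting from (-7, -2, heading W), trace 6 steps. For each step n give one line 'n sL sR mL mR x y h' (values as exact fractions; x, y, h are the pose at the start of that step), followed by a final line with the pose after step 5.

n=0: pose=(-7,-2,W); sL=4, sR=100/49; mL=100/49, mR=-2; mL+mR=2/49 → advance +1; mR−mL=-198/49 → turn -1·90°
n=1: pose=(-8,-2,N); sL=200/117, sR=40/9; mL=40/9, mR=-100/117; mL+mR=140/39 → advance +1; mR−mL=-620/117 → turn -1·90°
n=2: pose=(-8,-1,E); sL=5/2, sR=10; mL=10, mR=-5/4; mL+mR=35/4 → advance +1; mR−mL=-45/4 → turn -1·90°
n=3: pose=(-7,-1,S); sL=200/13, sR=200/73; mL=200/73, mR=-100/13; mL+mR=-4700/949 → advance -1; mR−mL=-9900/949 → turn -1·90°
n=4: pose=(-7,0,W); sL=100/29, sR=20/13; mL=20/13, mR=-50/29; mL+mR=-70/377 → advance -1; mR−mL=-1230/377 → turn -1·90°
n=5: pose=(-6,0,N); sL=200/113, sR=40/13; mL=40/13, mR=-100/113; mL+mR=3220/1469 → advance +1; mR−mL=-5820/1469 → turn -1·90°

0 4 100/49 100/49 -2 -7 -2 W
1 200/117 40/9 40/9 -100/117 -8 -2 N
2 5/2 10 10 -5/4 -8 -1 E
3 200/13 200/73 200/73 -100/13 -7 -1 S
4 100/29 20/13 20/13 -50/29 -7 0 W
5 200/113 40/13 40/13 -100/113 -6 0 N
final -6 1 E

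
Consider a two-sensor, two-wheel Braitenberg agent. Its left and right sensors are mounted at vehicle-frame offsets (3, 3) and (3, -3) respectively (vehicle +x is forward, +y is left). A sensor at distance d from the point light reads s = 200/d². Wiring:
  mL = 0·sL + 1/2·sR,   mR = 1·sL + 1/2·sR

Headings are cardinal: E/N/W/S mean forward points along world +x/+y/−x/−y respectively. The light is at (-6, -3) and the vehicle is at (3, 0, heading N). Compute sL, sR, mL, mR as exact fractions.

25/9 10/9 5/9 10/3

left sensor world pos  = (0, 3); dL² = 72
right sensor world pos = (6, 3); dR² = 180
sL = 200/72 = 25/9
sR = 200/180 = 10/9
mL = 0·sL + 1/2·sR = 5/9
mR = 1·sL + 1/2·sR = 10/3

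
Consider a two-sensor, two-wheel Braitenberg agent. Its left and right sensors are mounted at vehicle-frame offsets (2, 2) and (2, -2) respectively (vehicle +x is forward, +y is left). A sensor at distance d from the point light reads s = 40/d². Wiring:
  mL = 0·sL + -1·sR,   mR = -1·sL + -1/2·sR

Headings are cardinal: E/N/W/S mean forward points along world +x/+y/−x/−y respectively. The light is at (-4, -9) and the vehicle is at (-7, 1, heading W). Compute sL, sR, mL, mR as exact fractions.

left sensor world pos  = (-9, -1); dL² = 89
right sensor world pos = (-9, 3); dR² = 169
sL = 40/89 = 40/89
sR = 40/169 = 40/169
mL = 0·sL + -1·sR = -40/169
mR = -1·sL + -1/2·sR = -8540/15041

40/89 40/169 -40/169 -8540/15041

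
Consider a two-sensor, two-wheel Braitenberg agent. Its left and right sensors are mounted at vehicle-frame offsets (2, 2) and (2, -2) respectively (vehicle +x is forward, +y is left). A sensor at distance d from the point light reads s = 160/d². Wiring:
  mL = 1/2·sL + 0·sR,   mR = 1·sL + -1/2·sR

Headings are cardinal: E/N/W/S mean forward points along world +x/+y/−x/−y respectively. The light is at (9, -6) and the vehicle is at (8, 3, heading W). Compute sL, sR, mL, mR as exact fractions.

left sensor world pos  = (6, 1); dL² = 58
right sensor world pos = (6, 5); dR² = 130
sL = 160/58 = 80/29
sR = 160/130 = 16/13
mL = 1/2·sL + 0·sR = 40/29
mR = 1·sL + -1/2·sR = 808/377

80/29 16/13 40/29 808/377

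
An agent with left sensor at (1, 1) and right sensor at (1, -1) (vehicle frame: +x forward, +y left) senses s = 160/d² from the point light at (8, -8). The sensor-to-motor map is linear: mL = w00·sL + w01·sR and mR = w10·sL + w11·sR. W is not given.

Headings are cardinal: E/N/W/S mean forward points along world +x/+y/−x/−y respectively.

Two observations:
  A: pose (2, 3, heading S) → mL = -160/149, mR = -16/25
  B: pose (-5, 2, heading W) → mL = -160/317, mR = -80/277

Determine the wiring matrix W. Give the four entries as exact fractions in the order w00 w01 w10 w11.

0 -1 -1/2 0

obs A: pose=(2,3,S) → sL=32/25, sR=160/149, mL=-160/149, mR=-16/25
obs B: pose=(-5,2,W) → sL=160/277, sR=160/317, mL=-160/317, mR=-80/277
sensor matrix S = [[32/25, 160/149], [160/277, 160/317]]; det S = 1687552/65417705
solve [mL_A; mL_B] = S·[w00; w01] and [mR_A; mR_B] = S·[w10; w11]:
  w00 = 0, w01 = -1, w10 = -1/2, w11 = 0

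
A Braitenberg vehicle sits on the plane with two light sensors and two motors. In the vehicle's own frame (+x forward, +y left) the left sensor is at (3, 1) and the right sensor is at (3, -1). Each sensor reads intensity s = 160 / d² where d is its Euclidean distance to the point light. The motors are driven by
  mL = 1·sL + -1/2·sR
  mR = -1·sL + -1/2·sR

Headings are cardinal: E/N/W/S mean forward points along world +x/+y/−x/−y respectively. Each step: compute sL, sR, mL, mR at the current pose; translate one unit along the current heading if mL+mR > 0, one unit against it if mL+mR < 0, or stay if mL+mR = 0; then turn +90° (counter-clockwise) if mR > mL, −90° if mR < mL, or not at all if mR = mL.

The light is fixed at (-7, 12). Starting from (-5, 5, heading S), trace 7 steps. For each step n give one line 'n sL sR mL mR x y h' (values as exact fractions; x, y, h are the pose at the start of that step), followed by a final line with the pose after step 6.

n=0: pose=(-5,5,S); sL=160/109, sR=160/101; mL=7440/11009, mR=-24880/11009; mL+mR=-160/101 → advance -1; mR−mL=-320/109 → turn -1·90°
n=1: pose=(-5,6,W); sL=16/5, sR=80/13; mL=8/65, mR=-408/65; mL+mR=-80/13 → advance -1; mR−mL=-32/5 → turn -1·90°
n=2: pose=(-4,6,N); sL=160/13, sR=32/5; mL=592/65, mR=-1008/65; mL+mR=-32/5 → advance -1; mR−mL=-320/13 → turn -1·90°
n=3: pose=(-4,5,E); sL=20/9, sR=8/5; mL=64/45, mR=-136/45; mL+mR=-8/5 → advance -1; mR−mL=-40/9 → turn -1·90°
n=4: pose=(-5,5,S); sL=160/109, sR=160/101; mL=7440/11009, mR=-24880/11009; mL+mR=-160/101 → advance -1; mR−mL=-320/109 → turn -1·90°
n=5: pose=(-5,6,W); sL=16/5, sR=80/13; mL=8/65, mR=-408/65; mL+mR=-80/13 → advance -1; mR−mL=-32/5 → turn -1·90°
n=6: pose=(-4,6,N); sL=160/13, sR=32/5; mL=592/65, mR=-1008/65; mL+mR=-32/5 → advance -1; mR−mL=-320/13 → turn -1·90°

0 160/109 160/101 7440/11009 -24880/11009 -5 5 S
1 16/5 80/13 8/65 -408/65 -5 6 W
2 160/13 32/5 592/65 -1008/65 -4 6 N
3 20/9 8/5 64/45 -136/45 -4 5 E
4 160/109 160/101 7440/11009 -24880/11009 -5 5 S
5 16/5 80/13 8/65 -408/65 -5 6 W
6 160/13 32/5 592/65 -1008/65 -4 6 N
final -4 5 E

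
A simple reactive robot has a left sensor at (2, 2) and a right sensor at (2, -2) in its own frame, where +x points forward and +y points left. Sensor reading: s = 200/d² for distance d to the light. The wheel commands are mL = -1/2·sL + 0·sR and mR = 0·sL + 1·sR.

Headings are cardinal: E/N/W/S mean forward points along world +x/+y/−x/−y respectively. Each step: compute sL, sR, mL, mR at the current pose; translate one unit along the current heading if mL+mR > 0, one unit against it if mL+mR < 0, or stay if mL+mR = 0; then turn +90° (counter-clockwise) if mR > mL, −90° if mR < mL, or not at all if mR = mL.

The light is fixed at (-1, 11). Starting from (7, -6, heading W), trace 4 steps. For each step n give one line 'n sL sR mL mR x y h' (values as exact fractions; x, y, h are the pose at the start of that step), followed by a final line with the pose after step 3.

n=0: pose=(7,-6,W); sL=200/397, sR=200/261; mL=-100/397, mR=200/261; mL+mR=53300/103617 → advance +1; mR−mL=105500/103617 → turn +1·90°
n=1: pose=(6,-6,S); sL=100/221, sR=100/193; mL=-50/221, mR=100/193; mL+mR=12450/42653 → advance +1; mR−mL=31750/42653 → turn +1·90°
n=2: pose=(6,-7,E); sL=200/337, sR=200/481; mL=-100/337, mR=200/481; mL+mR=19300/162097 → advance +1; mR−mL=115500/162097 → turn +1·90°
n=3: pose=(7,-7,N); sL=50/73, sR=50/89; mL=-25/73, mR=50/89; mL+mR=1425/6497 → advance +1; mR−mL=5875/6497 → turn +1·90°

0 200/397 200/261 -100/397 200/261 7 -6 W
1 100/221 100/193 -50/221 100/193 6 -6 S
2 200/337 200/481 -100/337 200/481 6 -7 E
3 50/73 50/89 -25/73 50/89 7 -7 N
final 7 -6 W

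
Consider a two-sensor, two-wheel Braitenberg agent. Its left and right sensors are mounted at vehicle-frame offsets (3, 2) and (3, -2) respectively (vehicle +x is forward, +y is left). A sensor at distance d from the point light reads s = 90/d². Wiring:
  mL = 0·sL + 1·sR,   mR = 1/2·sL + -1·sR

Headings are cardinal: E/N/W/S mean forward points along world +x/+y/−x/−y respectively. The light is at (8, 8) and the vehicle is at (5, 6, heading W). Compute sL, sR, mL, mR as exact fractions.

45/26 5/2 5/2 -85/52

left sensor world pos  = (2, 4); dL² = 52
right sensor world pos = (2, 8); dR² = 36
sL = 90/52 = 45/26
sR = 90/36 = 5/2
mL = 0·sL + 1·sR = 5/2
mR = 1/2·sL + -1·sR = -85/52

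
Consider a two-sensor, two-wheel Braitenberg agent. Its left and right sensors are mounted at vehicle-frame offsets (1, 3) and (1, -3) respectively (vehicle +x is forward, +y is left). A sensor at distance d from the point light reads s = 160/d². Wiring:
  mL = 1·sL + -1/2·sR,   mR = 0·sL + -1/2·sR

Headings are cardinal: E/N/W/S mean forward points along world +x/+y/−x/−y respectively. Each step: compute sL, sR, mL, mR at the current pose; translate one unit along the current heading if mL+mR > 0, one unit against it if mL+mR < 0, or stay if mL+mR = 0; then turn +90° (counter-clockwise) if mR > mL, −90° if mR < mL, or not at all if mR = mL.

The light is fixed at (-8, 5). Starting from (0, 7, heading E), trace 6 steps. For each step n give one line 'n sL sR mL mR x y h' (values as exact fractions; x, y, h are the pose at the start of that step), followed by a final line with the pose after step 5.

0 80/53 80/41 1160/2173 -40/41 0 7 E
1 160/101 160/17 -5360/1717 -80/17 -1 7 S
2 40/9 20/9 10/3 -10/9 -1 8 W
3 32/5 160/97 2704/485 -80/97 -2 8 N
4 80/49 16/5 8/245 -8/5 -2 9 E
5 160/73 160/13 -3760/949 -80/13 -3 9 S
final -3 10 W

n=0: pose=(0,7,E); sL=80/53, sR=80/41; mL=1160/2173, mR=-40/41; mL+mR=-960/2173 → advance -1; mR−mL=-80/53 → turn -1·90°
n=1: pose=(-1,7,S); sL=160/101, sR=160/17; mL=-5360/1717, mR=-80/17; mL+mR=-13440/1717 → advance -1; mR−mL=-160/101 → turn -1·90°
n=2: pose=(-1,8,W); sL=40/9, sR=20/9; mL=10/3, mR=-10/9; mL+mR=20/9 → advance +1; mR−mL=-40/9 → turn -1·90°
n=3: pose=(-2,8,N); sL=32/5, sR=160/97; mL=2704/485, mR=-80/97; mL+mR=2304/485 → advance +1; mR−mL=-32/5 → turn -1·90°
n=4: pose=(-2,9,E); sL=80/49, sR=16/5; mL=8/245, mR=-8/5; mL+mR=-384/245 → advance -1; mR−mL=-80/49 → turn -1·90°
n=5: pose=(-3,9,S); sL=160/73, sR=160/13; mL=-3760/949, mR=-80/13; mL+mR=-9600/949 → advance -1; mR−mL=-160/73 → turn -1·90°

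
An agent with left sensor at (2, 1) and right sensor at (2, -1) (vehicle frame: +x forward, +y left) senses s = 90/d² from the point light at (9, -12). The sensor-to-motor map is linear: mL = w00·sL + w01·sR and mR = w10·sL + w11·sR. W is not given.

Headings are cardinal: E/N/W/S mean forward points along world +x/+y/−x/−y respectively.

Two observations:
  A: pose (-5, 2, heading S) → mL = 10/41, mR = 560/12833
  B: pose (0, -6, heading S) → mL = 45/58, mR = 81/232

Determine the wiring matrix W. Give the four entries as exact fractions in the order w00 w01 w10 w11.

obs A: pose=(-5,2,S) → sL=90/313, sR=10/41, mL=10/41, mR=560/12833
obs B: pose=(0,-6,S) → sL=9/8, sR=45/58, mL=45/58, mR=81/232
sensor matrix S = [[90/313, 10/41], [9/8, 45/58]]; det S = -76365/1488628
solve [mL_A; mL_B] = S·[w00; w01] and [mR_A; mR_B] = S·[w10; w11]:
  w00 = 0, w01 = 1, w10 = 1, w11 = -1

0 1 1 -1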